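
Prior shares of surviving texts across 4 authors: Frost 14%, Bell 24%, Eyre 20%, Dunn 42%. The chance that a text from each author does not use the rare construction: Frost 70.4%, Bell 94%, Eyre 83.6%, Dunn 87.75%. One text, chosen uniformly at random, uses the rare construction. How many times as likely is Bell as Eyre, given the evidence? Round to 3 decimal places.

Taking complements, P(rare-form | each) = Frost 0.296, Bell 0.06, Eyre 0.164, Dunn 0.1225.
By Bayes' rule, posterior ∝ prior × likelihood:
  Frost: 0.14 × 0.296 = 0.04144
  Bell: 0.24 × 0.06 = 0.0144
  Eyre: 0.2 × 0.164 = 0.0328
  Dunn: 0.42 × 0.1225 = 0.05145
Normalizing constant = 0.14009.
The ratio is 0.0144 / 0.0328 (the normalizer cancels) = 0.439.

0.439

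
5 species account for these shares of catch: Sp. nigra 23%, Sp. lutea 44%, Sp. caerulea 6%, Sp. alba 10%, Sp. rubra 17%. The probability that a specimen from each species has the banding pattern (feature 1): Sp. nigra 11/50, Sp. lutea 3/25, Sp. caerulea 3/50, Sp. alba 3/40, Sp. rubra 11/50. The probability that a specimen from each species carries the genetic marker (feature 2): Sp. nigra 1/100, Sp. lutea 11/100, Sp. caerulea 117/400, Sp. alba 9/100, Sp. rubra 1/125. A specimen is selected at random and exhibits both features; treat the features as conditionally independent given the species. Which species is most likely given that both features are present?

By Bayes' rule, posterior ∝ prior × likelihood:
  Sp. nigra: 0.23 × 0.22 × 0.01 = 0.000506
  Sp. lutea: 0.44 × 0.12 × 0.11 = 0.005808
  Sp. caerulea: 0.06 × 0.06 × 0.2925 = 0.001053
  Sp. alba: 0.1 × 0.075 × 0.09 = 0.000675
  Sp. rubra: 0.17 × 0.22 × 0.008 = 0.0002992
Total = 0.0083412.
Largest term belongs to Sp. lutea, so Sp. lutea is most probable.

Sp. lutea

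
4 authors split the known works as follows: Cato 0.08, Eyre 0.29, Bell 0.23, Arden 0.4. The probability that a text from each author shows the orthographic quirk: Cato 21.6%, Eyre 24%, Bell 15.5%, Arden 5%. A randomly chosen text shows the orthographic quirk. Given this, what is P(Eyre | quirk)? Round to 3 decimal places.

Unnormalized posteriors (prior × likelihood):
  Cato: 0.08 × 0.216 = 0.01728
  Eyre: 0.29 × 0.24 = 0.0696
  Bell: 0.23 × 0.155 = 0.03565
  Arden: 0.4 × 0.05 = 0.02
Normalizing constant = 0.14253.
P(Eyre | evidence) = 0.0696 / 0.14253 ≈ 0.488.

0.488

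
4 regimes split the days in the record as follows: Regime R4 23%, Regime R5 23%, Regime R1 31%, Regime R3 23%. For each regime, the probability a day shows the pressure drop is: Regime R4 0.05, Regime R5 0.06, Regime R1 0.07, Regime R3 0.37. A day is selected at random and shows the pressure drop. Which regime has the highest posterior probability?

Regime R3

Prior × likelihood for each hypothesis:
  Regime R4: 0.23 × 0.05 = 0.0115
  Regime R5: 0.23 × 0.06 = 0.0138
  Regime R1: 0.31 × 0.07 = 0.0217
  Regime R3: 0.23 × 0.37 = 0.0851
Total = 0.1321.
Largest term belongs to Regime R3, so Regime R3 is most probable.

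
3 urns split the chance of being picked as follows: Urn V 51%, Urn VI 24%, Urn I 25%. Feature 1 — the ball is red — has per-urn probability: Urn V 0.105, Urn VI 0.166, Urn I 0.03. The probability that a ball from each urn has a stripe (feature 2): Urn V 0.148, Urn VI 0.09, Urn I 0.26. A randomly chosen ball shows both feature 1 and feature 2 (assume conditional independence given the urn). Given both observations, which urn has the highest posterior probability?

Urn V

Unnormalized posteriors (prior × likelihood):
  Urn V: 0.51 × 0.105 × 0.148 = 0.0079254
  Urn VI: 0.24 × 0.166 × 0.09 = 0.0035856
  Urn I: 0.25 × 0.03 × 0.26 = 0.00195
Normalizing constant = 0.013461.
Largest term belongs to Urn V, so Urn V is most probable.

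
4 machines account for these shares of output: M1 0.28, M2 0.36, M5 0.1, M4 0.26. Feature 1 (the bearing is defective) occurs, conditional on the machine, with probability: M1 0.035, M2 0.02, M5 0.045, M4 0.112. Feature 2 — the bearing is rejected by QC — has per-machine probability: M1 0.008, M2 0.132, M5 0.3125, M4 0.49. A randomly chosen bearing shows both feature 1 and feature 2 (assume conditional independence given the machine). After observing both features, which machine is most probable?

By Bayes' rule, posterior ∝ prior × likelihood:
  M1: 0.28 × 0.035 × 0.008 = 0.0000784
  M2: 0.36 × 0.02 × 0.132 = 0.0009504
  M5: 0.1 × 0.045 × 0.3125 = 0.00140625
  M4: 0.26 × 0.112 × 0.49 = 0.0142688
Sum = 0.01670385.
Largest term belongs to M4, so M4 is most probable.

M4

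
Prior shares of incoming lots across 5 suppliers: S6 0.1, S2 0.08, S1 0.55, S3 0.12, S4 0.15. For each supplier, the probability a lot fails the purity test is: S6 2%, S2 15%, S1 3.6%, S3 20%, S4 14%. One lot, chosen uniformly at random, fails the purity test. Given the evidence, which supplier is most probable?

S3

Compute prior × likelihood for every hypothesis:
  S6: 0.1 × 0.02 = 0.002
  S2: 0.08 × 0.15 = 0.012
  S1: 0.55 × 0.036 = 0.0198
  S3: 0.12 × 0.2 = 0.024
  S4: 0.15 × 0.14 = 0.021
Normalizing constant = 0.0788.
Largest term belongs to S3, so S3 is most probable.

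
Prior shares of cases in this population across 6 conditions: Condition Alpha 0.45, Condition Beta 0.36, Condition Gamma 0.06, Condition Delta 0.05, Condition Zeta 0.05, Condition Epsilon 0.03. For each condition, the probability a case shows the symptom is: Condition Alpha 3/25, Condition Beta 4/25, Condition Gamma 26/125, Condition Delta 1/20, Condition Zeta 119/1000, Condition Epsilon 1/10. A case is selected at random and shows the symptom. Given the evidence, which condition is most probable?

Condition Beta

Unnormalized posteriors (prior × likelihood):
  Condition Alpha: 0.45 × 0.12 = 0.054
  Condition Beta: 0.36 × 0.16 = 0.0576
  Condition Gamma: 0.06 × 0.208 = 0.01248
  Condition Delta: 0.05 × 0.05 = 0.0025
  Condition Zeta: 0.05 × 0.119 = 0.00595
  Condition Epsilon: 0.03 × 0.1 = 0.003
Normalizing constant = 0.13553.
Largest term belongs to Condition Beta, so Condition Beta is most probable.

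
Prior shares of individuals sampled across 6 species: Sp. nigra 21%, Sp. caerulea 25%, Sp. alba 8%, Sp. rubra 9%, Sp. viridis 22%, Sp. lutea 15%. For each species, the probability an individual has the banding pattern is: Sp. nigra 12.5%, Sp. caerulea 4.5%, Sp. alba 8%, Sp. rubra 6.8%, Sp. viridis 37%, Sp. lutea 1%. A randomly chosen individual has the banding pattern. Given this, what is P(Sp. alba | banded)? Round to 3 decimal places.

By Bayes' rule, posterior ∝ prior × likelihood:
  Sp. nigra: 0.21 × 0.125 = 0.02625
  Sp. caerulea: 0.25 × 0.045 = 0.01125
  Sp. alba: 0.08 × 0.08 = 0.0064
  Sp. rubra: 0.09 × 0.068 = 0.00612
  Sp. viridis: 0.22 × 0.37 = 0.0814
  Sp. lutea: 0.15 × 0.01 = 0.0015
Normalizing constant = 0.13292.
P(Sp. alba | evidence) = 0.0064 / 0.13292 ≈ 0.048.

0.048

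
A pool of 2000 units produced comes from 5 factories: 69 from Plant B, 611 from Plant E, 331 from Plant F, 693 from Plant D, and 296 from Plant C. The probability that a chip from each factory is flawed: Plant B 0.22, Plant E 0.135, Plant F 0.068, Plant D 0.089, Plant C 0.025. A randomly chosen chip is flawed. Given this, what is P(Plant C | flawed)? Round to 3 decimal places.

0.039

Prior × likelihood for each hypothesis:
  Plant B: 0.0345 × 0.22 = 0.00759
  Plant E: 0.3055 × 0.135 = 0.0412425
  Plant F: 0.1655 × 0.068 = 0.011254
  Plant D: 0.3465 × 0.089 = 0.0308385
  Plant C: 0.148 × 0.025 = 0.0037
Total = 0.094625.
P(Plant C | evidence) = 0.0037 / 0.094625 ≈ 0.039.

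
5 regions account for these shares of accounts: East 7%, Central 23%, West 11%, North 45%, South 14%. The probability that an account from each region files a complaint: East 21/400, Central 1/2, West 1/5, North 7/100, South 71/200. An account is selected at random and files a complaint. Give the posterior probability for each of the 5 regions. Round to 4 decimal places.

East 0.0166, Central 0.5183, West 0.0992, North 0.1420, South 0.2240

Unnormalized posteriors (prior × likelihood):
  East: 0.07 × 0.0525 = 0.003675
  Central: 0.23 × 0.5 = 0.115
  West: 0.11 × 0.2 = 0.022
  North: 0.45 × 0.07 = 0.0315
  South: 0.14 × 0.355 = 0.0497
Sum = 0.221875.
P(East | complaint) = 0.003675/0.221875 ≈ 0.0166
P(Central | complaint) = 0.115/0.221875 ≈ 0.5183
P(West | complaint) = 0.022/0.221875 ≈ 0.0992
P(North | complaint) = 0.0315/0.221875 ≈ 0.1420
P(South | complaint) = 0.0497/0.221875 ≈ 0.2240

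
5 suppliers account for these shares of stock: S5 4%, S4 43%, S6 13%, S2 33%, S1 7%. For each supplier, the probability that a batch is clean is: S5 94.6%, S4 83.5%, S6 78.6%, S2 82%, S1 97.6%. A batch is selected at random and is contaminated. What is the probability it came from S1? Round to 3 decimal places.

Taking complements, P(contaminated | each) = S5 0.054, S4 0.165, S6 0.214, S2 0.18, S1 0.024.
By Bayes' rule, posterior ∝ prior × likelihood:
  S5: 0.04 × 0.054 = 0.00216
  S4: 0.43 × 0.165 = 0.07095
  S6: 0.13 × 0.214 = 0.02782
  S2: 0.33 × 0.18 = 0.0594
  S1: 0.07 × 0.024 = 0.00168
Sum = 0.16201.
P(S1 | evidence) = 0.00168 / 0.16201 ≈ 0.010.

0.010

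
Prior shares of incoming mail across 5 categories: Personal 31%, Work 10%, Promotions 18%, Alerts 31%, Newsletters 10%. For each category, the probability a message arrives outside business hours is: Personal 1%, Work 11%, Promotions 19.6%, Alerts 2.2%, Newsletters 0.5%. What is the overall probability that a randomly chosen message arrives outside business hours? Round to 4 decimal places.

Prior × likelihood for each hypothesis:
  Personal: 0.31 × 0.01 = 0.0031
  Work: 0.1 × 0.11 = 0.011
  Promotions: 0.18 × 0.196 = 0.03528
  Alerts: 0.31 × 0.022 = 0.00682
  Newsletters: 0.1 × 0.005 = 0.0005
P(off-hours) = 0.0031 + 0.011 + 0.03528 + 0.00682 + 0.0005 = 0.0567 → 0.0567.

0.0567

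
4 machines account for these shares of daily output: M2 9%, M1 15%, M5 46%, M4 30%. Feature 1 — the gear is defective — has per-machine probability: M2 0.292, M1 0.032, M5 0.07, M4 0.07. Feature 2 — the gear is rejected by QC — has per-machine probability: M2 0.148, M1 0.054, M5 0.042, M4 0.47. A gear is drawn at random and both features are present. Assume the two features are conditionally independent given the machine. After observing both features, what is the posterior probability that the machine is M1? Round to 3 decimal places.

By Bayes' rule, posterior ∝ prior × likelihood:
  M2: 0.09 × 0.292 × 0.148 = 0.00388944
  M1: 0.15 × 0.032 × 0.054 = 0.0002592
  M5: 0.46 × 0.07 × 0.042 = 0.0013524
  M4: 0.3 × 0.07 × 0.47 = 0.00987
Normalizing constant = 0.01537104.
P(M1 | evidence) = 0.0002592 / 0.01537104 ≈ 0.017.

0.017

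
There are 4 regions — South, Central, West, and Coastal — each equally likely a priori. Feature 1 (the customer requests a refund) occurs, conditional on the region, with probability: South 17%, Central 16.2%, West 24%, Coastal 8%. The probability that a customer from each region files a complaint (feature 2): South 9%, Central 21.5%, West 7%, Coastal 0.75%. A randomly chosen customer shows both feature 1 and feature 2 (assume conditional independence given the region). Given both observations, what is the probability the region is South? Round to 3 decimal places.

Since the prior is uniform, the posterior is proportional to the likelihood:
  South: 0.17 × 0.09 = 0.0153
  Central: 0.162 × 0.215 = 0.03483
  West: 0.24 × 0.07 = 0.0168
  Coastal: 0.08 × 0.0075 = 0.0006
Sum = 0.06753.
P(South | evidence) = 0.0153 / 0.06753 ≈ 0.227.

0.227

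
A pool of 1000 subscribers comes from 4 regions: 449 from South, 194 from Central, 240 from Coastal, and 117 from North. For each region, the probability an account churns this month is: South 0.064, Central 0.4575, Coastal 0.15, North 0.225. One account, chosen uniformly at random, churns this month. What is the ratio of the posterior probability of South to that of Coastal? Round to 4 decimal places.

0.7982

Compute prior × likelihood for every hypothesis:
  South: 0.449 × 0.064 = 0.028736
  Central: 0.194 × 0.4575 = 0.088755
  Coastal: 0.24 × 0.15 = 0.036
  North: 0.117 × 0.225 = 0.026325
Total = 0.179816.
The ratio is 0.028736 / 0.036 (the normalizer cancels) = 0.7982.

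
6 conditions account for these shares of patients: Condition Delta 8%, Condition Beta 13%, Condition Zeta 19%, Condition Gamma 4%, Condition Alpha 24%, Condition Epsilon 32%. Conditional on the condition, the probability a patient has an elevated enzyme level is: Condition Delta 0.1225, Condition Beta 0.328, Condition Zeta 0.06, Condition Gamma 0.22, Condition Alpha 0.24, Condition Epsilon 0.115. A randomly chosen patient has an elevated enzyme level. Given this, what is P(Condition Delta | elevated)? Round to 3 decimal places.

Compute prior × likelihood for every hypothesis:
  Condition Delta: 0.08 × 0.1225 = 0.0098
  Condition Beta: 0.13 × 0.328 = 0.04264
  Condition Zeta: 0.19 × 0.06 = 0.0114
  Condition Gamma: 0.04 × 0.22 = 0.0088
  Condition Alpha: 0.24 × 0.24 = 0.0576
  Condition Epsilon: 0.32 × 0.115 = 0.0368
Total = 0.16704.
P(Condition Delta | evidence) = 0.0098 / 0.16704 ≈ 0.059.

0.059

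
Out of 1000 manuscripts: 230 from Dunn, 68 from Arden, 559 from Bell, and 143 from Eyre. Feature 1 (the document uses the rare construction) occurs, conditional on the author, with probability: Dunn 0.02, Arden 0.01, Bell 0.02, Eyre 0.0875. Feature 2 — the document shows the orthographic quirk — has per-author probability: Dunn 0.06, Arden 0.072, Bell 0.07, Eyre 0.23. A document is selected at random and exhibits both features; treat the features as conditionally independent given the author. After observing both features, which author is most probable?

Eyre

Unnormalized posteriors (prior × likelihood):
  Dunn: 0.23 × 0.02 × 0.06 = 0.000276
  Arden: 0.068 × 0.01 × 0.072 = 0.00004896
  Bell: 0.559 × 0.02 × 0.07 = 0.0007826
  Eyre: 0.143 × 0.0875 × 0.23 = 0.002877875
Total = 0.003985435.
Largest term belongs to Eyre, so Eyre is most probable.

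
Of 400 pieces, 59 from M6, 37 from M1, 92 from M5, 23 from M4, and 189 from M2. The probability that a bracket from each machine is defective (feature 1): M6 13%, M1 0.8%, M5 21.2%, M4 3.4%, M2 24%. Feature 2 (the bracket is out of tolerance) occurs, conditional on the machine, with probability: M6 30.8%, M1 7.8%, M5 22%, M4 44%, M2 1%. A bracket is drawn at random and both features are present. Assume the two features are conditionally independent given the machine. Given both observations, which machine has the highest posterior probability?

Prior × likelihood for each hypothesis:
  M6: 0.1475 × 0.13 × 0.308 = 0.0059059
  M1: 0.0925 × 0.008 × 0.078 = 0.00005772
  M5: 0.23 × 0.212 × 0.22 = 0.0107272
  M4: 0.0575 × 0.034 × 0.44 = 0.0008602
  M2: 0.4725 × 0.24 × 0.01 = 0.001134
Normalizing constant = 0.01868502.
Largest term belongs to M5, so M5 is most probable.

M5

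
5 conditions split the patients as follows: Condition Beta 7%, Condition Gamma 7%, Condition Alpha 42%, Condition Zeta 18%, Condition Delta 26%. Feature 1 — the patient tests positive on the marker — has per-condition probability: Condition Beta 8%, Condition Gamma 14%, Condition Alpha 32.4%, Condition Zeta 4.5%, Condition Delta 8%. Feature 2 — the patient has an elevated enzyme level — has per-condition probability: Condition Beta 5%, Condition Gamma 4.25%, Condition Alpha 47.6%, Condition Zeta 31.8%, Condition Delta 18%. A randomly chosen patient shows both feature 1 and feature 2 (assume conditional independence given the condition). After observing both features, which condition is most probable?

Unnormalized posteriors (prior × likelihood):
  Condition Beta: 0.07 × 0.08 × 0.05 = 0.00028
  Condition Gamma: 0.07 × 0.14 × 0.0425 = 0.0004165
  Condition Alpha: 0.42 × 0.324 × 0.476 = 0.06477408
  Condition Zeta: 0.18 × 0.045 × 0.318 = 0.0025758
  Condition Delta: 0.26 × 0.08 × 0.18 = 0.003744
Normalizing constant = 0.07179038.
Largest term belongs to Condition Alpha, so Condition Alpha is most probable.

Condition Alpha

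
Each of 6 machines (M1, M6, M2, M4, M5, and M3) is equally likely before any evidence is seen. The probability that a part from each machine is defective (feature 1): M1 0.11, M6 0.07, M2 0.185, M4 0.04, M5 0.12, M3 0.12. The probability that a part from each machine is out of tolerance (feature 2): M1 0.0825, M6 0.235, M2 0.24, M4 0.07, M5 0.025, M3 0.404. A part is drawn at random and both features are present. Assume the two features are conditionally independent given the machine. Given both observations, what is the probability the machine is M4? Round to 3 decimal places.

Since the prior is uniform, the posterior is proportional to the likelihood:
  M1: 0.11 × 0.0825 = 0.009075
  M6: 0.07 × 0.235 = 0.01645
  M2: 0.185 × 0.24 = 0.0444
  M4: 0.04 × 0.07 = 0.0028
  M5: 0.12 × 0.025 = 0.003
  M3: 0.12 × 0.404 = 0.04848
Total = 0.124205.
P(M4 | evidence) = 0.0028 / 0.124205 ≈ 0.023.

0.023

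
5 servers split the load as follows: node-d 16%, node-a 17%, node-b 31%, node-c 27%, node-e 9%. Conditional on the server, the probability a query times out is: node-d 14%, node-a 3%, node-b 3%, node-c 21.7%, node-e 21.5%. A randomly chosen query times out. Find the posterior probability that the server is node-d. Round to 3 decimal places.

0.195

By Bayes' rule, posterior ∝ prior × likelihood:
  node-d: 0.16 × 0.14 = 0.0224
  node-a: 0.17 × 0.03 = 0.0051
  node-b: 0.31 × 0.03 = 0.0093
  node-c: 0.27 × 0.217 = 0.05859
  node-e: 0.09 × 0.215 = 0.01935
Total = 0.11474.
P(node-d | evidence) = 0.0224 / 0.11474 ≈ 0.195.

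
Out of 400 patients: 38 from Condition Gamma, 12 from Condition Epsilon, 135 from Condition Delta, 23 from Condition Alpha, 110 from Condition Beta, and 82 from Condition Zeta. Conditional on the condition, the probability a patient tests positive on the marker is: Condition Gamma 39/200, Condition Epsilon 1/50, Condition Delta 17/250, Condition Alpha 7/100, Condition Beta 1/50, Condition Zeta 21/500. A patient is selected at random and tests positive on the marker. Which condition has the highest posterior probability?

Condition Delta

Unnormalized posteriors (prior × likelihood):
  Condition Gamma: 0.095 × 0.195 = 0.018525
  Condition Epsilon: 0.03 × 0.02 = 0.0006
  Condition Delta: 0.3375 × 0.068 = 0.02295
  Condition Alpha: 0.0575 × 0.07 = 0.004025
  Condition Beta: 0.275 × 0.02 = 0.0055
  Condition Zeta: 0.205 × 0.042 = 0.00861
Total = 0.06021.
Largest term belongs to Condition Delta, so Condition Delta is most probable.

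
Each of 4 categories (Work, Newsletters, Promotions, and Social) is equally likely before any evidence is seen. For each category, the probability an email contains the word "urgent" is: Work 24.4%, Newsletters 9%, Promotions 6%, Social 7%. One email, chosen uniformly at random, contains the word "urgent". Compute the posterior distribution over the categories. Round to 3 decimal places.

Work 0.526, Newsletters 0.194, Promotions 0.129, Social 0.151

With a uniform prior (1/4 each), posterior ∝ likelihood:
  Work: 0.244
  Newsletters: 0.09
  Promotions: 0.06
  Social: 0.07
Total = 0.464.
P(Work | urgent-flag) = 0.244/0.464 ≈ 0.526
P(Newsletters | urgent-flag) = 0.09/0.464 ≈ 0.194
P(Promotions | urgent-flag) = 0.06/0.464 ≈ 0.129
P(Social | urgent-flag) = 0.07/0.464 ≈ 0.151
(Check: 0.526+0.194+0.129+0.151 = 1.000.)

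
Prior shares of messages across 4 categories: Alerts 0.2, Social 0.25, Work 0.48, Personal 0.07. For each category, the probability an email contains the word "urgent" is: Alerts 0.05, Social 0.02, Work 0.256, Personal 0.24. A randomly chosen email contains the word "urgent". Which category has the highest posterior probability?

Work

Unnormalized posteriors (prior × likelihood):
  Alerts: 0.2 × 0.05 = 0.01
  Social: 0.25 × 0.02 = 0.005
  Work: 0.48 × 0.256 = 0.12288
  Personal: 0.07 × 0.24 = 0.0168
Total = 0.15468.
Largest term belongs to Work, so Work is most probable.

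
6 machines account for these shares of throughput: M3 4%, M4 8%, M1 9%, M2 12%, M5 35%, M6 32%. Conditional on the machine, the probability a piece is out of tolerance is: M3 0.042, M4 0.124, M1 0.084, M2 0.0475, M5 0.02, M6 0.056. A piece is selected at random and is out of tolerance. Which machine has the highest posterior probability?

M6

Unnormalized posteriors (prior × likelihood):
  M3: 0.04 × 0.042 = 0.00168
  M4: 0.08 × 0.124 = 0.00992
  M1: 0.09 × 0.084 = 0.00756
  M2: 0.12 × 0.0475 = 0.0057
  M5: 0.35 × 0.02 = 0.007
  M6: 0.32 × 0.056 = 0.01792
Sum = 0.04978.
Largest term belongs to M6, so M6 is most probable.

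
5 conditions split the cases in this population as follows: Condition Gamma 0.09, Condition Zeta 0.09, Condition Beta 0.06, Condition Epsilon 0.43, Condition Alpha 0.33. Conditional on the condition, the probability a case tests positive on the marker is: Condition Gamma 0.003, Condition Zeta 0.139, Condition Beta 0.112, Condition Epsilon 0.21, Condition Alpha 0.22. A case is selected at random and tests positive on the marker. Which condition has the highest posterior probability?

Condition Epsilon

Prior × likelihood for each hypothesis:
  Condition Gamma: 0.09 × 0.003 = 0.00027
  Condition Zeta: 0.09 × 0.139 = 0.01251
  Condition Beta: 0.06 × 0.112 = 0.00672
  Condition Epsilon: 0.43 × 0.21 = 0.0903
  Condition Alpha: 0.33 × 0.22 = 0.0726
Sum = 0.1824.
Largest term belongs to Condition Epsilon, so Condition Epsilon is most probable.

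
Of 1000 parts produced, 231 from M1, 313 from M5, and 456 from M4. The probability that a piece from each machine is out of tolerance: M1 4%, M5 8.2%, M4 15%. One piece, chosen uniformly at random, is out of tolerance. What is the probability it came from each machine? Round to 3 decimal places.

M1 0.089, M5 0.248, M4 0.662

Unnormalized posteriors (prior × likelihood):
  M1: 0.231 × 0.04 = 0.00924
  M5: 0.313 × 0.082 = 0.025666
  M4: 0.456 × 0.15 = 0.0684
Normalizing constant = 0.103306.
P(M1 | oversize) = 0.00924/0.103306 ≈ 0.089
P(M5 | oversize) = 0.025666/0.103306 ≈ 0.248
P(M4 | oversize) = 0.0684/0.103306 ≈ 0.662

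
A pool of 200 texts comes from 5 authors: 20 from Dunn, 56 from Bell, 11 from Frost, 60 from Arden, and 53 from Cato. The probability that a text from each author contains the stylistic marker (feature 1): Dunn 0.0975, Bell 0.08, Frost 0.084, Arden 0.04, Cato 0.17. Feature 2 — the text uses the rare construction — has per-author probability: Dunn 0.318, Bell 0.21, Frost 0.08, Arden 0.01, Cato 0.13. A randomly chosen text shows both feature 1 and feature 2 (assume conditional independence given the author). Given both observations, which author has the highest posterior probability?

By Bayes' rule, posterior ∝ prior × likelihood:
  Dunn: 0.1 × 0.0975 × 0.318 = 0.0031005
  Bell: 0.28 × 0.08 × 0.21 = 0.004704
  Frost: 0.055 × 0.084 × 0.08 = 0.0003696
  Arden: 0.3 × 0.04 × 0.01 = 0.00012
  Cato: 0.265 × 0.17 × 0.13 = 0.0058565
Total = 0.0141506.
Largest term belongs to Cato, so Cato is most probable.

Cato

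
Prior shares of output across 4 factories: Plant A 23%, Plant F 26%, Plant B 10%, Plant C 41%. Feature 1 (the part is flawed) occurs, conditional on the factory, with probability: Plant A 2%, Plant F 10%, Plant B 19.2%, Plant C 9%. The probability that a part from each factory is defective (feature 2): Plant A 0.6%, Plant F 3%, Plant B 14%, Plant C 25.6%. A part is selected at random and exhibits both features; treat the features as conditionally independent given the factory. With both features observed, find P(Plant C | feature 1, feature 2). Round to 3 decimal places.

Prior × likelihood for each hypothesis:
  Plant A: 0.23 × 0.02 × 0.006 = 0.0000276
  Plant F: 0.26 × 0.1 × 0.03 = 0.00078
  Plant B: 0.1 × 0.192 × 0.14 = 0.002688
  Plant C: 0.41 × 0.09 × 0.256 = 0.0094464
Normalizing constant = 0.012942.
P(Plant C | evidence) = 0.0094464 / 0.012942 ≈ 0.730.

0.730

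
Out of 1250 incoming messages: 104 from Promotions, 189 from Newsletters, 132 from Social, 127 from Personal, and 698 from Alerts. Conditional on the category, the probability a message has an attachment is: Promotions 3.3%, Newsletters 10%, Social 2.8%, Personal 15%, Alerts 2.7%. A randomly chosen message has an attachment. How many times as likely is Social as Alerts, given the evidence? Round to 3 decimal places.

0.196

Unnormalized posteriors (prior × likelihood):
  Promotions: 0.0832 × 0.033 = 0.0027456
  Newsletters: 0.1512 × 0.1 = 0.01512
  Social: 0.1056 × 0.028 = 0.0029568
  Personal: 0.1016 × 0.15 = 0.01524
  Alerts: 0.5584 × 0.027 = 0.0150768
Total = 0.0511392.
The ratio is 0.0029568 / 0.0150768 (the normalizer cancels) = 0.196.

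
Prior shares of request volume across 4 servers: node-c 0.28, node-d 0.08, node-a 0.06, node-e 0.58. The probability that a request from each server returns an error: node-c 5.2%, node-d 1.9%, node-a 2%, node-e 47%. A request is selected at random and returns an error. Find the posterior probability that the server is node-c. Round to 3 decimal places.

By Bayes' rule, posterior ∝ prior × likelihood:
  node-c: 0.28 × 0.052 = 0.01456
  node-d: 0.08 × 0.019 = 0.00152
  node-a: 0.06 × 0.02 = 0.0012
  node-e: 0.58 × 0.47 = 0.2726
Total = 0.28988.
P(node-c | evidence) = 0.01456 / 0.28988 ≈ 0.050.

0.050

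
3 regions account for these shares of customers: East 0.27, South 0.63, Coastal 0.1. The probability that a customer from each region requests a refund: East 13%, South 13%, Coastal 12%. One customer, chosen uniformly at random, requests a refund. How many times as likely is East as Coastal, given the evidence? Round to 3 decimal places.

2.925

Prior × likelihood for each hypothesis:
  East: 0.27 × 0.13 = 0.0351
  South: 0.63 × 0.13 = 0.0819
  Coastal: 0.1 × 0.12 = 0.012
Normalizing constant = 0.129.
The ratio is 0.0351 / 0.012 (the normalizer cancels) = 2.925.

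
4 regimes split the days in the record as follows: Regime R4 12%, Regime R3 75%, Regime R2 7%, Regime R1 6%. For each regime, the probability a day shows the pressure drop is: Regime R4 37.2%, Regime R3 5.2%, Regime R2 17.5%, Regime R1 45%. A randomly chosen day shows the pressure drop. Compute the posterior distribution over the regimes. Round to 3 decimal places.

Prior × likelihood for each hypothesis:
  Regime R4: 0.12 × 0.372 = 0.04464
  Regime R3: 0.75 × 0.052 = 0.039
  Regime R2: 0.07 × 0.175 = 0.01225
  Regime R1: 0.06 × 0.45 = 0.027
Total = 0.12289.
P(Regime R4 | drop) = 0.04464/0.12289 ≈ 0.363
P(Regime R3 | drop) = 0.039/0.12289 ≈ 0.317
P(Regime R2 | drop) = 0.01225/0.12289 ≈ 0.100
P(Regime R1 | drop) = 0.027/0.12289 ≈ 0.220
(Check: 0.363+0.317+0.100+0.220 = 1.000.)

Regime R4 0.363, Regime R3 0.317, Regime R2 0.100, Regime R1 0.220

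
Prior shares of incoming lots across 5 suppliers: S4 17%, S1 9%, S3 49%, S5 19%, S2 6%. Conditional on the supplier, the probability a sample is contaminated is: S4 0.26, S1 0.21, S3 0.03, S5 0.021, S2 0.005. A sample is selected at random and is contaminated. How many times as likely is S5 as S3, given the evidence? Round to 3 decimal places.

0.271

Prior × likelihood for each hypothesis:
  S4: 0.17 × 0.26 = 0.0442
  S1: 0.09 × 0.21 = 0.0189
  S3: 0.49 × 0.03 = 0.0147
  S5: 0.19 × 0.021 = 0.00399
  S2: 0.06 × 0.005 = 0.0003
Sum = 0.08209.
The ratio is 0.00399 / 0.0147 (the normalizer cancels) = 0.271.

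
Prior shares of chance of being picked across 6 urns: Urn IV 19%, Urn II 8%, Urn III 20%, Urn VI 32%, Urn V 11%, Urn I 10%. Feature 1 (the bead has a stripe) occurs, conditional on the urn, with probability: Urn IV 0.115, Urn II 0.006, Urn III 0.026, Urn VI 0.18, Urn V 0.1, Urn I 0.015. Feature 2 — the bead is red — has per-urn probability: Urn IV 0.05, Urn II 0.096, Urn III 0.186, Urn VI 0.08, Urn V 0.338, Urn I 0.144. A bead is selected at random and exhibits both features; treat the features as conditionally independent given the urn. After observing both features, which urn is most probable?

By Bayes' rule, posterior ∝ prior × likelihood:
  Urn IV: 0.19 × 0.115 × 0.05 = 0.0010925
  Urn II: 0.08 × 0.006 × 0.096 = 0.00004608
  Urn III: 0.2 × 0.026 × 0.186 = 0.0009672
  Urn VI: 0.32 × 0.18 × 0.08 = 0.004608
  Urn V: 0.11 × 0.1 × 0.338 = 0.003718
  Urn I: 0.1 × 0.015 × 0.144 = 0.000216
Normalizing constant = 0.01064778.
Largest term belongs to Urn VI, so Urn VI is most probable.

Urn VI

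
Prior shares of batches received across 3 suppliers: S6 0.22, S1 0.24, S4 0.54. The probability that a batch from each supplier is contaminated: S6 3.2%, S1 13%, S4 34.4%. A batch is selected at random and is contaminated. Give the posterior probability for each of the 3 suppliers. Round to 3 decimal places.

Unnormalized posteriors (prior × likelihood):
  S6: 0.22 × 0.032 = 0.00704
  S1: 0.24 × 0.13 = 0.0312
  S4: 0.54 × 0.344 = 0.18576
Sum = 0.224.
P(S6 | contaminated) = 0.00704/0.224 ≈ 0.031
P(S1 | contaminated) = 0.0312/0.224 ≈ 0.139
P(S4 | contaminated) = 0.18576/0.224 ≈ 0.829
(Check: 0.031+0.139+0.829 = 0.999.)

S6 0.031, S1 0.139, S4 0.829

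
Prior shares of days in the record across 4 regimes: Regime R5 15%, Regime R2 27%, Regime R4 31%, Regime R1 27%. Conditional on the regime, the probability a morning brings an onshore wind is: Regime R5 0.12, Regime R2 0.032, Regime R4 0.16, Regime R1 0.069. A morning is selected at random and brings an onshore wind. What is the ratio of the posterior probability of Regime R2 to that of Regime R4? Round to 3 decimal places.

Prior × likelihood for each hypothesis:
  Regime R5: 0.15 × 0.12 = 0.018
  Regime R2: 0.27 × 0.032 = 0.00864
  Regime R4: 0.31 × 0.16 = 0.0496
  Regime R1: 0.27 × 0.069 = 0.01863
Total = 0.09487.
The ratio is 0.00864 / 0.0496 (the normalizer cancels) = 0.174.

0.174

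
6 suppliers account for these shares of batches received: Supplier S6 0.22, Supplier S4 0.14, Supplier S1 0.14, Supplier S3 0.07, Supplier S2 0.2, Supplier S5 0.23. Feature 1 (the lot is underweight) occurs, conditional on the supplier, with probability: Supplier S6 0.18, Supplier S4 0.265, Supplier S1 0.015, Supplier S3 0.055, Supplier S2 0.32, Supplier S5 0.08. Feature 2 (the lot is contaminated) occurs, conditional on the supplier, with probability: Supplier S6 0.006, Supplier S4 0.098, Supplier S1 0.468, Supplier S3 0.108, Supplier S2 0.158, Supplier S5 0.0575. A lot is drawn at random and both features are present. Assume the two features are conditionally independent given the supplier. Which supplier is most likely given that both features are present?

Supplier S2

Compute prior × likelihood for every hypothesis:
  Supplier S6: 0.22 × 0.18 × 0.006 = 0.0002376
  Supplier S4: 0.14 × 0.265 × 0.098 = 0.0036358
  Supplier S1: 0.14 × 0.015 × 0.468 = 0.0009828
  Supplier S3: 0.07 × 0.055 × 0.108 = 0.0004158
  Supplier S2: 0.2 × 0.32 × 0.158 = 0.010112
  Supplier S5: 0.23 × 0.08 × 0.0575 = 0.001058
Total = 0.016442.
Largest term belongs to Supplier S2, so Supplier S2 is most probable.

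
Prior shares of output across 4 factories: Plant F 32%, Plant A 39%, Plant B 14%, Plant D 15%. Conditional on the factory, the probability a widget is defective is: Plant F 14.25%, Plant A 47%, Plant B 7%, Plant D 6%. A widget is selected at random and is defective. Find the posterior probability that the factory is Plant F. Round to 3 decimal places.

0.184

Compute prior × likelihood for every hypothesis:
  Plant F: 0.32 × 0.1425 = 0.0456
  Plant A: 0.39 × 0.47 = 0.1833
  Plant B: 0.14 × 0.07 = 0.0098
  Plant D: 0.15 × 0.06 = 0.009
Normalizing constant = 0.2477.
P(Plant F | evidence) = 0.0456 / 0.2477 ≈ 0.184.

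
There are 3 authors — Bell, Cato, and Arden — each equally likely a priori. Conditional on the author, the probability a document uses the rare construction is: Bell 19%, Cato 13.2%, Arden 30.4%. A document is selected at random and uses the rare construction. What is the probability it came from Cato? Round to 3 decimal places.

Since the prior is uniform, the posterior is proportional to the likelihood:
  Bell: 0.19
  Cato: 0.132
  Arden: 0.304
Total = 0.626.
P(Cato | evidence) = 0.132 / 0.626 ≈ 0.211.

0.211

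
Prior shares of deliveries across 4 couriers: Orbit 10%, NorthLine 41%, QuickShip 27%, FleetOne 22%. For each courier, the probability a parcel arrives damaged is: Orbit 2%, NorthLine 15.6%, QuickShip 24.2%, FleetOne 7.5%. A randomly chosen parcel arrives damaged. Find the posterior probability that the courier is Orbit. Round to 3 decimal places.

Unnormalized posteriors (prior × likelihood):
  Orbit: 0.1 × 0.02 = 0.002
  NorthLine: 0.41 × 0.156 = 0.06396
  QuickShip: 0.27 × 0.242 = 0.06534
  FleetOne: 0.22 × 0.075 = 0.0165
Sum = 0.1478.
P(Orbit | evidence) = 0.002 / 0.1478 ≈ 0.014.

0.014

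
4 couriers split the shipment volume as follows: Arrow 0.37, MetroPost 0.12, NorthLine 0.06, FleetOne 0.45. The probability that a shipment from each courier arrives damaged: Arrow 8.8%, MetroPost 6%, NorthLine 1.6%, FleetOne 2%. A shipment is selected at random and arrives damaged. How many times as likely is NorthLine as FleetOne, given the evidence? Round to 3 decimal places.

By Bayes' rule, posterior ∝ prior × likelihood:
  Arrow: 0.37 × 0.088 = 0.03256
  MetroPost: 0.12 × 0.06 = 0.0072
  NorthLine: 0.06 × 0.016 = 0.00096
  FleetOne: 0.45 × 0.02 = 0.009
Normalizing constant = 0.04972.
The ratio is 0.00096 / 0.009 (the normalizer cancels) = 0.107.

0.107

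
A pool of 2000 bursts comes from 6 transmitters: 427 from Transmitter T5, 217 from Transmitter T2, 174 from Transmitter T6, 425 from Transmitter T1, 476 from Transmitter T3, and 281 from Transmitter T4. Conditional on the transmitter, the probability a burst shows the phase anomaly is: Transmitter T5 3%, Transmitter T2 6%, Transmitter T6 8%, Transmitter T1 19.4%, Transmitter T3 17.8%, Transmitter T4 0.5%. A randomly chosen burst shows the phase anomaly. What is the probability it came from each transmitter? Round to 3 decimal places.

Transmitter T5 0.061, Transmitter T2 0.062, Transmitter T6 0.067, Transmitter T1 0.396, Transmitter T3 0.407, Transmitter T4 0.007

Prior × likelihood for each hypothesis:
  Transmitter T5: 0.2135 × 0.03 = 0.006405
  Transmitter T2: 0.1085 × 0.06 = 0.00651
  Transmitter T6: 0.087 × 0.08 = 0.00696
  Transmitter T1: 0.2125 × 0.194 = 0.041225
  Transmitter T3: 0.238 × 0.178 = 0.042364
  Transmitter T4: 0.1405 × 0.005 = 0.0007025
Total = 0.1041665.
P(Transmitter T5 | anomaly) = 0.006405/0.1041665 ≈ 0.061
P(Transmitter T2 | anomaly) = 0.00651/0.1041665 ≈ 0.062
P(Transmitter T6 | anomaly) = 0.00696/0.1041665 ≈ 0.067
P(Transmitter T1 | anomaly) = 0.041225/0.1041665 ≈ 0.396
P(Transmitter T3 | anomaly) = 0.042364/0.1041665 ≈ 0.407
P(Transmitter T4 | anomaly) = 0.0007025/0.1041665 ≈ 0.007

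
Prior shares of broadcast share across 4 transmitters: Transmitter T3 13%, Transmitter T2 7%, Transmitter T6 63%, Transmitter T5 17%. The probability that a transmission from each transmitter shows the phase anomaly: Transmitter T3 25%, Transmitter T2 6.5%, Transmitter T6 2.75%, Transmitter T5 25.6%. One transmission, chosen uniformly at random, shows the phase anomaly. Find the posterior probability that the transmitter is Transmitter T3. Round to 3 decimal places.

0.332

Prior × likelihood for each hypothesis:
  Transmitter T3: 0.13 × 0.25 = 0.0325
  Transmitter T2: 0.07 × 0.065 = 0.00455
  Transmitter T6: 0.63 × 0.0275 = 0.017325
  Transmitter T5: 0.17 × 0.256 = 0.04352
Total = 0.097895.
P(Transmitter T3 | evidence) = 0.0325 / 0.097895 ≈ 0.332.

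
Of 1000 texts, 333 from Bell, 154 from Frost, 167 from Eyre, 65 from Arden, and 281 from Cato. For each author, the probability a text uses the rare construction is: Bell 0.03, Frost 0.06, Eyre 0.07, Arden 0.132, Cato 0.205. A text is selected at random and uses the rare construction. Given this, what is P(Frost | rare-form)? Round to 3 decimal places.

Compute prior × likelihood for every hypothesis:
  Bell: 0.333 × 0.03 = 0.00999
  Frost: 0.154 × 0.06 = 0.00924
  Eyre: 0.167 × 0.07 = 0.01169
  Arden: 0.065 × 0.132 = 0.00858
  Cato: 0.281 × 0.205 = 0.057605
Normalizing constant = 0.097105.
P(Frost | evidence) = 0.00924 / 0.097105 ≈ 0.095.

0.095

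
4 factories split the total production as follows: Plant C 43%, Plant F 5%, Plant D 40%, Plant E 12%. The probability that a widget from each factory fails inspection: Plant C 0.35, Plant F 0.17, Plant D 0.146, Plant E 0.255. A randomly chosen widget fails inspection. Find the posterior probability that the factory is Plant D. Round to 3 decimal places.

0.235

Compute prior × likelihood for every hypothesis:
  Plant C: 0.43 × 0.35 = 0.1505
  Plant F: 0.05 × 0.17 = 0.0085
  Plant D: 0.4 × 0.146 = 0.0584
  Plant E: 0.12 × 0.255 = 0.0306
Total = 0.248.
P(Plant D | evidence) = 0.0584 / 0.248 ≈ 0.235.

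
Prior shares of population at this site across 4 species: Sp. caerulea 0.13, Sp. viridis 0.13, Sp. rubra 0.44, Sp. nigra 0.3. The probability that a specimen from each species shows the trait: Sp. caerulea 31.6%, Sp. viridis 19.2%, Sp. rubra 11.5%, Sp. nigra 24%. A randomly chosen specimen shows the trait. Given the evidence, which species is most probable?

By Bayes' rule, posterior ∝ prior × likelihood:
  Sp. caerulea: 0.13 × 0.316 = 0.04108
  Sp. viridis: 0.13 × 0.192 = 0.02496
  Sp. rubra: 0.44 × 0.115 = 0.0506
  Sp. nigra: 0.3 × 0.24 = 0.072
Normalizing constant = 0.18864.
Largest term belongs to Sp. nigra, so Sp. nigra is most probable.

Sp. nigra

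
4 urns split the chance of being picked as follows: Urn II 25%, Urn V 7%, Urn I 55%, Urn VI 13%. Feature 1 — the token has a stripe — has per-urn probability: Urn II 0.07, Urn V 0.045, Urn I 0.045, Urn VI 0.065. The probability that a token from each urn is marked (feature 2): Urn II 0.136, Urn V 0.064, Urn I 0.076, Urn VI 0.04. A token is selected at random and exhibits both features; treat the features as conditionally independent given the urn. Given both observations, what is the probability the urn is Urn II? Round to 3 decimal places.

By Bayes' rule, posterior ∝ prior × likelihood:
  Urn II: 0.25 × 0.07 × 0.136 = 0.00238
  Urn V: 0.07 × 0.045 × 0.064 = 0.0002016
  Urn I: 0.55 × 0.045 × 0.076 = 0.001881
  Urn VI: 0.13 × 0.065 × 0.04 = 0.000338
Normalizing constant = 0.0048006.
P(Urn II | evidence) = 0.00238 / 0.0048006 ≈ 0.496.

0.496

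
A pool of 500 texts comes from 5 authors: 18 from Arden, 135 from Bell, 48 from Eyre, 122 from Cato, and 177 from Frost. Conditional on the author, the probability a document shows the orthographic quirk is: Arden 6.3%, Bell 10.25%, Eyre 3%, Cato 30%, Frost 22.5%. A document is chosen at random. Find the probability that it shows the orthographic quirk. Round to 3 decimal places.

0.186

Unnormalized posteriors (prior × likelihood):
  Arden: 0.036 × 0.063 = 0.002268
  Bell: 0.27 × 0.1025 = 0.027675
  Eyre: 0.096 × 0.03 = 0.00288
  Cato: 0.244 × 0.3 = 0.0732
  Frost: 0.354 × 0.225 = 0.07965
P(quirk) = 0.002268 + 0.027675 + 0.00288 + 0.0732 + 0.07965 = 0.185673 → 0.186.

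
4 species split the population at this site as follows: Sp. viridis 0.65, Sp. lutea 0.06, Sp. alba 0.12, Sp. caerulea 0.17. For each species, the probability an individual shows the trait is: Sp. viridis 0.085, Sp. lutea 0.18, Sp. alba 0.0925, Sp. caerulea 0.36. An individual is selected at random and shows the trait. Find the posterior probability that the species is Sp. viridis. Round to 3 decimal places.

0.399

Unnormalized posteriors (prior × likelihood):
  Sp. viridis: 0.65 × 0.085 = 0.05525
  Sp. lutea: 0.06 × 0.18 = 0.0108
  Sp. alba: 0.12 × 0.0925 = 0.0111
  Sp. caerulea: 0.17 × 0.36 = 0.0612
Total = 0.13835.
P(Sp. viridis | evidence) = 0.05525 / 0.13835 ≈ 0.399.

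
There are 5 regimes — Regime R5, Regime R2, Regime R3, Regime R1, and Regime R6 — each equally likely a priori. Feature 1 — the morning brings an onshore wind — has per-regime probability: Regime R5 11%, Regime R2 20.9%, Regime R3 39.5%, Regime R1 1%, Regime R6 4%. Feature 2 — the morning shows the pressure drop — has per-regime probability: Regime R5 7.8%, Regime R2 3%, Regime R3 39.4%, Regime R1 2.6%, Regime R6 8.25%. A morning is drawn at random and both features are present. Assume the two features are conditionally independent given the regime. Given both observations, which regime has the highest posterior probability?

Since the prior is uniform, the posterior is proportional to the likelihood:
  Regime R5: 0.11 × 0.078 = 0.00858
  Regime R2: 0.209 × 0.03 = 0.00627
  Regime R3: 0.395 × 0.394 = 0.15563
  Regime R1: 0.01 × 0.026 = 0.00026
  Regime R6: 0.04 × 0.0825 = 0.0033
Normalizing constant = 0.17404.
Largest term belongs to Regime R3, so Regime R3 is most probable.

Regime R3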